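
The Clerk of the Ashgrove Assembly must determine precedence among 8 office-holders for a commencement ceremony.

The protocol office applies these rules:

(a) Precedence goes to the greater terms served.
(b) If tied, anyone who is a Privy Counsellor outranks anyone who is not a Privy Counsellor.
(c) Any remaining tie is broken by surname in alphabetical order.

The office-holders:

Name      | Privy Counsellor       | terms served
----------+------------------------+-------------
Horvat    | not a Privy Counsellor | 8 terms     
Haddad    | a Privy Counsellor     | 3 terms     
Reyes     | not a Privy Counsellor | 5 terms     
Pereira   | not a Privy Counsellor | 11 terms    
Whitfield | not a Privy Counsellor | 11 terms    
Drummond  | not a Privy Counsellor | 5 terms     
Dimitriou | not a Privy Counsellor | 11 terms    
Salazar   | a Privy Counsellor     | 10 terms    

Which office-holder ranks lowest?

Haddad

By terms served (higher first): Dimitriou, Pereira and Whitfield (each 11 terms); then Salazar (10 terms); then Horvat (8 terms); then Drummond and Reyes (both 5 terms); then Haddad (3 terms).
Dimitriou, Pereira and Whitfield are each not a Privy Counsellor, so the next rule applies.
Among Dimitriou, Pereira and Whitfield, alphabetically by surname: Dimitriou before Pereira before Whitfield.
Drummond and Reyes are each not a Privy Counsellor, so the next rule applies.
Among Drummond and Reyes, alphabetically by surname: Drummond before Reyes.
Order: Dimitriou, Pereira, Whitfield, Salazar, Horvat, Drummond, Reyes, Haddad.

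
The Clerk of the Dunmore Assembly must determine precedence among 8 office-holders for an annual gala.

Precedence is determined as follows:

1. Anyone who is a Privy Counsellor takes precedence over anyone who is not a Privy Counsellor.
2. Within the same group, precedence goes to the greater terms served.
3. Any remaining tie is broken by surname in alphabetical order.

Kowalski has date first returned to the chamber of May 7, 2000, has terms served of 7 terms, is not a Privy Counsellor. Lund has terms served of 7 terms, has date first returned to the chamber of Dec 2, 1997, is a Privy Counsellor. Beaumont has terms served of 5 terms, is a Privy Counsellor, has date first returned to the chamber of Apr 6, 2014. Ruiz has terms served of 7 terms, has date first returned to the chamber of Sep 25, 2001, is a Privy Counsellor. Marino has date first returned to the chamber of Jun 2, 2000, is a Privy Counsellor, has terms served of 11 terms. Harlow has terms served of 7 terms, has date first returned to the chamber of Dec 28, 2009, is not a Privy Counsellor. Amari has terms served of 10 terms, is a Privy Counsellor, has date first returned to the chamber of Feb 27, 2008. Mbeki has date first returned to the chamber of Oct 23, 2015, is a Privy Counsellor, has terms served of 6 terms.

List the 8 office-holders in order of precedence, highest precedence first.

By the first rule: Marino, Amari, Lund, Ruiz, Mbeki and Beaumont (each a Privy Counsellor); then Harlow and Kowalski (both not a Privy Counsellor).
Among Marino, Amari, Lund, Ruiz, Mbeki and Beaumont, by terms served (higher first): Marino (11 terms) before Amari (10 terms) before Lund and Ruiz (7 terms) before Mbeki (6 terms) before Beaumont (5 terms).
Among Lund and Ruiz, alphabetically by surname: Lund before Ruiz.
Harlow and Kowalski both have terms served 7 terms, so the next rule applies.
Among Harlow and Kowalski, alphabetically by surname: Harlow before Kowalski.
Full order: Marino, Amari, Lund, Ruiz, Mbeki, Beaumont, Harlow, Kowalski.

Marino, Amari, Lund, Ruiz, Mbeki, Beaumont, Harlow, Kowalski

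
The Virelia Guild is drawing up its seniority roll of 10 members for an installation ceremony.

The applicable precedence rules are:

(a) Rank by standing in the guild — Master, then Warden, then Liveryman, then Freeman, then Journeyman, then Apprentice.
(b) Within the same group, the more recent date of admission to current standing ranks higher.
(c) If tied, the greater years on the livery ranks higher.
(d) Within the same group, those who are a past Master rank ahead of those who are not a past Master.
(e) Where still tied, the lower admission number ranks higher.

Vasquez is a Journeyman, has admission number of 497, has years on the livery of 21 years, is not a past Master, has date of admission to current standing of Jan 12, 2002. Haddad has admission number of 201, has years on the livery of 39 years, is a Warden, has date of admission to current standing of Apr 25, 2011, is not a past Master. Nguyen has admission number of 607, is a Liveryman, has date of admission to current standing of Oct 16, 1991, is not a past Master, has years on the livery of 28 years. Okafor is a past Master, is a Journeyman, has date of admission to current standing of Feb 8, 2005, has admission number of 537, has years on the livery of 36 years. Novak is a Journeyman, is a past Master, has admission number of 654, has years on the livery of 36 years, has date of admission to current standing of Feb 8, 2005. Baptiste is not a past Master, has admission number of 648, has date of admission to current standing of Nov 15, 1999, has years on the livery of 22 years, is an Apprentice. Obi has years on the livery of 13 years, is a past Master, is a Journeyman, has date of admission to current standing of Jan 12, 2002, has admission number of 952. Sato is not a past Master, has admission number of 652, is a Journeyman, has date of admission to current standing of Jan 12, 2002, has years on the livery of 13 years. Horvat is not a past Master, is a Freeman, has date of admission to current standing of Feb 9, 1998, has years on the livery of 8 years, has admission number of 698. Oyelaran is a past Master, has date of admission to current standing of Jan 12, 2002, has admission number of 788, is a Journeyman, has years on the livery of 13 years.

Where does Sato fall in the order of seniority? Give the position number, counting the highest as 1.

By standing in the guild: Haddad (Warden); then Nguyen (Liveryman); then Horvat (Freeman); then Okafor, Novak, Vasquez, Oyelaran, Obi and Sato (Journeyman); then Baptiste (Apprentice).
Among Okafor, Novak, Vasquez, Oyelaran, Obi and Sato, by date of admission to current standing (later first): Okafor and Novak (Feb 8, 2005) before Vasquez, Oyelaran, Obi and Sato (Jan 12, 2002).
Okafor and Novak both have years on the livery 36 years, so the next rule applies.
Okafor and Novak are each a past Master, so the next rule applies.
Among Okafor and Novak, by admission number (lower first): Okafor (537) before Novak (654).
Among Vasquez, Oyelaran, Obi and Sato, by years on the livery (higher first): Vasquez (21 years) before Oyelaran, Obi and Sato (13 years).
Among Oyelaran, Obi and Sato, a past Master before not a past Master: Oyelaran and Obi (a past Master) before Sato (not a past Master).
Among Oyelaran and Obi, by admission number (lower first): Oyelaran (788) before Obi (952).
Order: Haddad, Nguyen, Horvat, Okafor, Novak, Vasquez, Oyelaran, Obi, Sato, Baptiste. So position 9.

9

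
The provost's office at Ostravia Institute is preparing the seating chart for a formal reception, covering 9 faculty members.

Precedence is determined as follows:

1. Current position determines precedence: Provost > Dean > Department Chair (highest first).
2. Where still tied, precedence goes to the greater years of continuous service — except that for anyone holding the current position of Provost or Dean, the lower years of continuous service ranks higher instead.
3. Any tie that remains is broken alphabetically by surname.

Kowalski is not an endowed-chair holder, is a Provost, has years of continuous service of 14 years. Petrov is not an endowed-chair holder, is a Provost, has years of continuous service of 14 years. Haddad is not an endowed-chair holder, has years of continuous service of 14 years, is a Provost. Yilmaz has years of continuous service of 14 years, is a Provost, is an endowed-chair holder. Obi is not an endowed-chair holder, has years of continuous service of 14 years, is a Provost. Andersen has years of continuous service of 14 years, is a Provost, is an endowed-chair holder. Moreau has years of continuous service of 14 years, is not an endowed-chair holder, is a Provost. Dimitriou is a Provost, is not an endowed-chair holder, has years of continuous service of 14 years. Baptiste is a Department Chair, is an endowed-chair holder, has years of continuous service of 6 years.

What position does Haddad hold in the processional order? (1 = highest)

By current position: Andersen, Dimitriou, Haddad, Kowalski, Moreau, Obi, Petrov and Yilmaz (Provost); then Baptiste (Department Chair).
Andersen, Dimitriou, Haddad, Kowalski, Moreau, Obi, Petrov and Yilmaz all have years of continuous service 14 years, so the next rule applies.
Among Andersen, Dimitriou, Haddad, Kowalski, Moreau, Obi, Petrov and Yilmaz, alphabetically by surname: Andersen before Dimitriou before Haddad before Kowalski before Moreau before Obi before Petrov before Yilmaz.
Order: Andersen, Dimitriou, Haddad, Kowalski, Moreau, Obi, Petrov, Yilmaz, Baptiste. So position 3.

3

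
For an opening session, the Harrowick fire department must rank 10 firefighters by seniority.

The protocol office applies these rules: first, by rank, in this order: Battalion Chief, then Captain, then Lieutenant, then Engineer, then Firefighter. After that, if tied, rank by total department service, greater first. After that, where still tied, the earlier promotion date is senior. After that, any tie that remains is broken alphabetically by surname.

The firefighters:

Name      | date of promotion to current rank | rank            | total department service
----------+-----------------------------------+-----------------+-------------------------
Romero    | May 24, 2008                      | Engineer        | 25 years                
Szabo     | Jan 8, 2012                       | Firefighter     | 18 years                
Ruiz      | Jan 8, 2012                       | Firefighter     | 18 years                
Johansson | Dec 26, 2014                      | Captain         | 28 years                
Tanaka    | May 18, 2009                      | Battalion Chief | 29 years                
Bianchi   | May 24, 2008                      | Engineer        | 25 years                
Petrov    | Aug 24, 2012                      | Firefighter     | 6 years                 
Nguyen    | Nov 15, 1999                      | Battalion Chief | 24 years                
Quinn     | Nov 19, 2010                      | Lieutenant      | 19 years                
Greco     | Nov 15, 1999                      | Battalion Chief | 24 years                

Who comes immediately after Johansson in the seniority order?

By rank: Tanaka, Greco and Nguyen (Battalion Chief); then Johansson (Captain); then Quinn (Lieutenant); then Bianchi and Romero (Engineer); then Ruiz, Szabo and Petrov (Firefighter).
Among Tanaka, Greco and Nguyen, by total department service (higher first): Tanaka (29 years) before Greco and Nguyen (24 years).
Greco and Nguyen both have date of promotion to current rank Nov 15, 1999, so the next rule applies.
Among Greco and Nguyen, alphabetically by surname: Greco before Nguyen.
Bianchi and Romero both have total department service 25 years, so the next rule applies.
Bianchi and Romero both have date of promotion to current rank May 24, 2008, so the next rule applies.
Among Bianchi and Romero, alphabetically by surname: Bianchi before Romero.
Among Ruiz, Szabo and Petrov, by total department service (higher first): Ruiz and Szabo (18 years) before Petrov (6 years).
Ruiz and Szabo both have date of promotion to current rank Jan 8, 2012, so the next rule applies.
Among Ruiz and Szabo, alphabetically by surname: Ruiz before Szabo.
Order: Tanaka, Greco, Nguyen, Johansson, Quinn, Bianchi, Romero, Ruiz, Szabo, Petrov.

Quinn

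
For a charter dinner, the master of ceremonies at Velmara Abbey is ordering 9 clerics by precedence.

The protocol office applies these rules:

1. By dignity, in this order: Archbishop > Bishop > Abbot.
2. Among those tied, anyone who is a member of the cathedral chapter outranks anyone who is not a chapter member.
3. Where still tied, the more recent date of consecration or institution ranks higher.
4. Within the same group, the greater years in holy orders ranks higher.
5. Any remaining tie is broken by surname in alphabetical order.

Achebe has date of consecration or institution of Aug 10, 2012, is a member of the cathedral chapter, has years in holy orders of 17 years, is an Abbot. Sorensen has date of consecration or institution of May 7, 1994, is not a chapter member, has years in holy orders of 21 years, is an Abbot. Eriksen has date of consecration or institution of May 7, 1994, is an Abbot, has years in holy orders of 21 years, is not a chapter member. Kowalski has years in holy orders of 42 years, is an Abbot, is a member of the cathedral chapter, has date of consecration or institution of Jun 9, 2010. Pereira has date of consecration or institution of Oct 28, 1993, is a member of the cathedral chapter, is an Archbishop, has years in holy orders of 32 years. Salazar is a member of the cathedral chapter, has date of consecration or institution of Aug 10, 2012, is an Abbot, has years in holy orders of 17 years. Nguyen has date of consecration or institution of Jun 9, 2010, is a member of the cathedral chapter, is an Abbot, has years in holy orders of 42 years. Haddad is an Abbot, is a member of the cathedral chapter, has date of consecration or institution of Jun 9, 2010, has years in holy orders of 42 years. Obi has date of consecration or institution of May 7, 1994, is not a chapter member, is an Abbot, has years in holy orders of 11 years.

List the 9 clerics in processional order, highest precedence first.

Pereira, Achebe, Salazar, Haddad, Kowalski, Nguyen, Eriksen, Sorensen, Obi

By dignity: Pereira (Archbishop); then Achebe, Salazar, Haddad, Kowalski, Nguyen, Eriksen, Sorensen and Obi (Abbot).
Among Achebe, Salazar, Haddad, Kowalski, Nguyen, Eriksen, Sorensen and Obi, a member of the cathedral chapter before not a chapter member: Achebe, Salazar, Haddad, Kowalski and Nguyen (a member of the cathedral chapter) before Eriksen, Sorensen and Obi (not a chapter member).
Among Achebe, Salazar, Haddad, Kowalski and Nguyen, by date of consecration or institution (later first): Achebe and Salazar (Aug 10, 2012) before Haddad, Kowalski and Nguyen (Jun 9, 2010).
Achebe and Salazar both have years in holy orders 17 years, so the next rule applies.
Among Achebe and Salazar, alphabetically by surname: Achebe before Salazar.
Haddad, Kowalski and Nguyen all have years in holy orders 42 years, so the next rule applies.
Among Haddad, Kowalski and Nguyen, alphabetically by surname: Haddad before Kowalski before Nguyen.
Eriksen, Sorensen and Obi all have date of consecration or institution May 7, 1994, so the next rule applies.
Among Eriksen, Sorensen and Obi, by years in holy orders (higher first): Eriksen and Sorensen (21 years) before Obi (11 years).
Among Eriksen and Sorensen, alphabetically by surname: Eriksen before Sorensen.
Full order: Pereira, Achebe, Salazar, Haddad, Kowalski, Nguyen, Eriksen, Sorensen, Obi.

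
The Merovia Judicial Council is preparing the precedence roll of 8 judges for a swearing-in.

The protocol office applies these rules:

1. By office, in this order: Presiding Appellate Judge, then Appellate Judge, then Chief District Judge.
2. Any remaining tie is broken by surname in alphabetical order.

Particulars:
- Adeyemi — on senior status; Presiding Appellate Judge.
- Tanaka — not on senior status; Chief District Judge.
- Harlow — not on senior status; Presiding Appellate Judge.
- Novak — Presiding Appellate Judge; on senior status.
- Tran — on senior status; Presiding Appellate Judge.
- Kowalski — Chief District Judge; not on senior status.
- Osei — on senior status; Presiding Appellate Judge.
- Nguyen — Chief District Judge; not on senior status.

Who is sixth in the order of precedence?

Kowalski

By office: Adeyemi, Harlow, Novak, Osei and Tran (Presiding Appellate Judge); then Kowalski, Nguyen and Tanaka (Chief District Judge).
Among Adeyemi, Harlow, Novak, Osei and Tran, alphabetically by surname: Adeyemi before Harlow before Novak before Osei before Tran.
Among Kowalski, Nguyen and Tanaka, alphabetically by surname: Kowalski before Nguyen before Tanaka.
Order: Adeyemi, Harlow, Novak, Osei, Tran, Kowalski, Nguyen, Tanaka.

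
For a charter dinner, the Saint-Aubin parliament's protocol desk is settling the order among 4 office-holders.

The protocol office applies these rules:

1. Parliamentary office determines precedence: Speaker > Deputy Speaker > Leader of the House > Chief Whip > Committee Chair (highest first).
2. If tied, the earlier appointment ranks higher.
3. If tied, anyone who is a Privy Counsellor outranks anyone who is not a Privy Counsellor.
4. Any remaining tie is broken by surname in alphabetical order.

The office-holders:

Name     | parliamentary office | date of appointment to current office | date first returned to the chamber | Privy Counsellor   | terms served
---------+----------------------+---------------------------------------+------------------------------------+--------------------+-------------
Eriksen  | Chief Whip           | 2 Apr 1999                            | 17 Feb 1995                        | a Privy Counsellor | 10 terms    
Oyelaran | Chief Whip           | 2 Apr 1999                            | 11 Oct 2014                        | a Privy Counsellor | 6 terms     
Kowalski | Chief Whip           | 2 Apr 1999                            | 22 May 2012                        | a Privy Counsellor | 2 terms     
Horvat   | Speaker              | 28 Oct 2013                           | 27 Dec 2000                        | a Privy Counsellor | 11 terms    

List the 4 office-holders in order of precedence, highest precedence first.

By parliamentary office: Horvat (Speaker); then Eriksen, Kowalski and Oyelaran (Chief Whip).
Eriksen, Kowalski and Oyelaran all have date of appointment to current office 2 Apr 1999, so the next rule applies.
Eriksen, Kowalski and Oyelaran are each a Privy Counsellor, so the next rule applies.
Among Eriksen, Kowalski and Oyelaran, alphabetically by surname: Eriksen before Kowalski before Oyelaran.
Full order: Horvat, Eriksen, Kowalski, Oyelaran.

Horvat, Eriksen, Kowalski, Oyelaran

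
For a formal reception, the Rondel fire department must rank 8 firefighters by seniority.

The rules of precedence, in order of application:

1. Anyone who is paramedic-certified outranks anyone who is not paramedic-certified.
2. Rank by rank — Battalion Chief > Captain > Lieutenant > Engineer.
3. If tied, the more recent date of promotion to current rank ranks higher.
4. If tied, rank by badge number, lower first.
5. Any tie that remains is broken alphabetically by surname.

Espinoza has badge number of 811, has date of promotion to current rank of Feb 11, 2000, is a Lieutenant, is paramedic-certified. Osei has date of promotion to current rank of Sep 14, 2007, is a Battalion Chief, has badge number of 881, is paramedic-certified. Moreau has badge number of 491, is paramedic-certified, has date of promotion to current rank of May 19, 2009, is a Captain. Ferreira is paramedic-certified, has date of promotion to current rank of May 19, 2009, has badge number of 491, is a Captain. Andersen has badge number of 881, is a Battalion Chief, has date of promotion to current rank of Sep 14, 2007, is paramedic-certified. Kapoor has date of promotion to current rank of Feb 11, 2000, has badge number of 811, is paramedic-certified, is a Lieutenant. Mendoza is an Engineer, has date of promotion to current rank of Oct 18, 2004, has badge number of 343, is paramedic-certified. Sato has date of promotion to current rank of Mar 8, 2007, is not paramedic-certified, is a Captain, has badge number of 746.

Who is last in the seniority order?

By the first rule: Andersen, Osei, Ferreira, Moreau, Espinoza, Kapoor and Mendoza (each paramedic-certified); then Sato (not paramedic-certified).
Among Andersen, Osei, Ferreira, Moreau, Espinoza, Kapoor and Mendoza, by rank: Andersen and Osei (Battalion Chief) before Ferreira and Moreau (Captain) before Espinoza and Kapoor (Lieutenant) before Mendoza (Engineer).
Andersen and Osei both have date of promotion to current rank Sep 14, 2007, so the next rule applies.
Andersen and Osei both have badge number 881, so the next rule applies.
Among Andersen and Osei, alphabetically by surname: Andersen before Osei.
Ferreira and Moreau both have date of promotion to current rank May 19, 2009, so the next rule applies.
Ferreira and Moreau both have badge number 491, so the next rule applies.
Among Ferreira and Moreau, alphabetically by surname: Ferreira before Moreau.
Espinoza and Kapoor both have date of promotion to current rank Feb 11, 2000, so the next rule applies.
Espinoza and Kapoor both have badge number 811, so the next rule applies.
Among Espinoza and Kapoor, alphabetically by surname: Espinoza before Kapoor.
Order: Andersen, Osei, Ferreira, Moreau, Espinoza, Kapoor, Mendoza, Sato.

Sato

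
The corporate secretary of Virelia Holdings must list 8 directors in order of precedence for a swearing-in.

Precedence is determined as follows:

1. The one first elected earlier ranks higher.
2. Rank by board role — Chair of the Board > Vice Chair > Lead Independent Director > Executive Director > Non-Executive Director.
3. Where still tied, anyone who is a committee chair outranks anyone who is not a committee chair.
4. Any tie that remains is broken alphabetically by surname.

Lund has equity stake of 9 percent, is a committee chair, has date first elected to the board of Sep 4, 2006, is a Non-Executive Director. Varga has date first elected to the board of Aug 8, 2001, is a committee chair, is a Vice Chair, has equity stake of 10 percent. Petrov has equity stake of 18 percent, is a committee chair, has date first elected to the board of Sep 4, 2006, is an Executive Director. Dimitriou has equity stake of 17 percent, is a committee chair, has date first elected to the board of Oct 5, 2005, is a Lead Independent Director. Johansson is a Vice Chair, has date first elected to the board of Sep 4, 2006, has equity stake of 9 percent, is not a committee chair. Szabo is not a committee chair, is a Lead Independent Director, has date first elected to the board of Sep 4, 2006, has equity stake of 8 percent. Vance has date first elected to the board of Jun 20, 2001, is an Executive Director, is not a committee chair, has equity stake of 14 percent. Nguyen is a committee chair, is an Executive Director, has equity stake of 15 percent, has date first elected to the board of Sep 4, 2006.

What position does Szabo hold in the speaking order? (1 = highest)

5

By date first elected to the board (earlier first): Vance (Jun 20, 2001); then Varga (Aug 8, 2001); then Dimitriou (Oct 5, 2005); then Johansson, Szabo, Nguyen, Petrov and Lund (each Sep 4, 2006).
Among Johansson, Szabo, Nguyen, Petrov and Lund, by board role: Johansson (Vice Chair) before Szabo (Lead Independent Director) before Nguyen and Petrov (Executive Director) before Lund (Non-Executive Director).
Nguyen and Petrov are each a committee chair, so the next rule applies.
Among Nguyen and Petrov, alphabetically by surname: Nguyen before Petrov.
Order: Vance, Varga, Dimitriou, Johansson, Szabo, Nguyen, Petrov, Lund. So position 5.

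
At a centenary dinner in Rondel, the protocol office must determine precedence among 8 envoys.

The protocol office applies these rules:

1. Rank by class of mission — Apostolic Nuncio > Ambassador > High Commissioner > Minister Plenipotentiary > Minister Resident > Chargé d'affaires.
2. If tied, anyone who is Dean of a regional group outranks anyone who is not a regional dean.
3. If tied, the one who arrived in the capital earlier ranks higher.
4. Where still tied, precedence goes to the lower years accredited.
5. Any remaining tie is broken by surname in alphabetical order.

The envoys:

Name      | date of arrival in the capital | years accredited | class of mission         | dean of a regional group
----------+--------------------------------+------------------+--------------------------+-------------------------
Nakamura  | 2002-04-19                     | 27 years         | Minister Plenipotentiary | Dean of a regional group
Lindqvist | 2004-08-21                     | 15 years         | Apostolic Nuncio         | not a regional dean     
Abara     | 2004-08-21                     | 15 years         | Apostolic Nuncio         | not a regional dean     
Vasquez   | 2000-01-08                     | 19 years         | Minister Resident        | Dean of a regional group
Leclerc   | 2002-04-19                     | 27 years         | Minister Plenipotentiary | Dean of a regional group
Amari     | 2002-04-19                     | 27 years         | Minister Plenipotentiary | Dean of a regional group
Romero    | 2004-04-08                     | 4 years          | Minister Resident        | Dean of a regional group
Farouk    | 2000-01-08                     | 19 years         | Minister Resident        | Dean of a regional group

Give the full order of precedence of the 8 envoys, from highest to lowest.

Abara, Lindqvist, Amari, Leclerc, Nakamura, Farouk, Vasquez, Romero

By class of mission: Abara and Lindqvist (Apostolic Nuncio); then Amari, Leclerc and Nakamura (Minister Plenipotentiary); then Farouk, Vasquez and Romero (Minister Resident).
Abara and Lindqvist are each not a regional dean, so the next rule applies.
Abara and Lindqvist both have date of arrival in the capital 2004-08-21, so the next rule applies.
Abara and Lindqvist both have years accredited 15 years, so the next rule applies.
Among Abara and Lindqvist, alphabetically by surname: Abara before Lindqvist.
Amari, Leclerc and Nakamura are each Dean of a regional group, so the next rule applies.
Amari, Leclerc and Nakamura all have date of arrival in the capital 2002-04-19, so the next rule applies.
Amari, Leclerc and Nakamura all have years accredited 27 years, so the next rule applies.
Among Amari, Leclerc and Nakamura, alphabetically by surname: Amari before Leclerc before Nakamura.
Farouk, Vasquez and Romero are each Dean of a regional group, so the next rule applies.
Among Farouk, Vasquez and Romero, by date of arrival in the capital (earlier first): Farouk and Vasquez (2000-01-08) before Romero (2004-04-08).
Farouk and Vasquez both have years accredited 19 years, so the next rule applies.
Among Farouk and Vasquez, alphabetically by surname: Farouk before Vasquez.
Full order: Abara, Lindqvist, Amari, Leclerc, Nakamura, Farouk, Vasquez, Romero.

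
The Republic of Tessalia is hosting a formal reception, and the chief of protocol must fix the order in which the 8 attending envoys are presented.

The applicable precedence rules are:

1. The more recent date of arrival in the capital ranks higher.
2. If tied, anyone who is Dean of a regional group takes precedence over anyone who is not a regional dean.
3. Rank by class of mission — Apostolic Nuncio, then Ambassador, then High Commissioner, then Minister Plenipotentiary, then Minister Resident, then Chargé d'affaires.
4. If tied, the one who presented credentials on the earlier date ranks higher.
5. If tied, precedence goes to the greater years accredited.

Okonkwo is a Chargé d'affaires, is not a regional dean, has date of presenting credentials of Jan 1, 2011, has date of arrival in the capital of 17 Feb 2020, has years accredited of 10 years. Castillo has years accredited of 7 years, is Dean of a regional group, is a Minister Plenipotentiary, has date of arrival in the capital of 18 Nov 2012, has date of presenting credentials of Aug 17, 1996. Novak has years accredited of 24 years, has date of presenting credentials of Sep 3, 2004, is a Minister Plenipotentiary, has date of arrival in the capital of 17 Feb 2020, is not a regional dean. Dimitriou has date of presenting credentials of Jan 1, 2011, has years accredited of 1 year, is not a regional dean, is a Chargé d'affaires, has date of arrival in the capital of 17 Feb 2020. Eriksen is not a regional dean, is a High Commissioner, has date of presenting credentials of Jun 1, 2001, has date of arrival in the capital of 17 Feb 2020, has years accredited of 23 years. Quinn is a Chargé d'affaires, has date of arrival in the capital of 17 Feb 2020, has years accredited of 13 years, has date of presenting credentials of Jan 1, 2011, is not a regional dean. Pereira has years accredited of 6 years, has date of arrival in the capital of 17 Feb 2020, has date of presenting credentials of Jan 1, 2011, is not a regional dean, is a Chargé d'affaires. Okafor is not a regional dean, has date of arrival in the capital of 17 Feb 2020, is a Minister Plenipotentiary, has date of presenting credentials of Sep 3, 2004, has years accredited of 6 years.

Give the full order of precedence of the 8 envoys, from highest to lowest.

By date of arrival in the capital (later first): Eriksen, Novak, Okafor, Quinn, Okonkwo, Pereira and Dimitriou (each 17 Feb 2020); then Castillo (18 Nov 2012).
Eriksen, Novak, Okafor, Quinn, Okonkwo, Pereira and Dimitriou are each not a regional dean, so the next rule applies.
Among Eriksen, Novak, Okafor, Quinn, Okonkwo, Pereira and Dimitriou, by class of mission: Eriksen (High Commissioner) before Novak and Okafor (Minister Plenipotentiary) before Quinn, Okonkwo, Pereira and Dimitriou (Chargé d'affaires).
Novak and Okafor both have date of presenting credentials Sep 3, 2004, so the next rule applies.
Among Novak and Okafor, by years accredited (higher first): Novak (24 years) before Okafor (6 years).
Quinn, Okonkwo, Pereira and Dimitriou all have date of presenting credentials Jan 1, 2011, so the next rule applies.
Among Quinn, Okonkwo, Pereira and Dimitriou, by years accredited (higher first): Quinn (13 years) before Okonkwo (10 years) before Pereira (6 years) before Dimitriou (1 year).
Full order: Eriksen, Novak, Okafor, Quinn, Okonkwo, Pereira, Dimitriou, Castillo.

Eriksen, Novak, Okafor, Quinn, Okonkwo, Pereira, Dimitriou, Castillo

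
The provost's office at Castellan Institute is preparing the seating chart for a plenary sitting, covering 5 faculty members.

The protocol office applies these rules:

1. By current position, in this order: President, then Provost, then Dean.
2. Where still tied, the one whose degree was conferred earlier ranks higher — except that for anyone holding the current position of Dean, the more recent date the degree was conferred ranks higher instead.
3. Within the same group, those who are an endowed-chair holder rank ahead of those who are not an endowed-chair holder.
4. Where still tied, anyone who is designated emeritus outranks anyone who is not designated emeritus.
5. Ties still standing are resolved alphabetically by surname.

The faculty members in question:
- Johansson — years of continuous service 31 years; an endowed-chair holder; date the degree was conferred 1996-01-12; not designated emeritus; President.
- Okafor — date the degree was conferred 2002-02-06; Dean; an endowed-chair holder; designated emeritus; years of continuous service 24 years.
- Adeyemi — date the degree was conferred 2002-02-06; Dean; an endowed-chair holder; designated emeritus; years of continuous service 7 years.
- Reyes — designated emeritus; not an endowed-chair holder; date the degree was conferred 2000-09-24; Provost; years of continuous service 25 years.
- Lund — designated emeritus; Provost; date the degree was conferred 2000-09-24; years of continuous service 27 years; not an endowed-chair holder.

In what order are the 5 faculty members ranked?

By current position: Johansson (President); then Lund and Reyes (Provost); then Adeyemi and Okafor (Dean).
Lund and Reyes both have date the degree was conferred 2000-09-24, so the next rule applies.
Lund and Reyes are each not an endowed-chair holder, so the next rule applies.
Lund and Reyes are each designated emeritus, so the next rule applies.
Among Lund and Reyes, alphabetically by surname: Lund before Reyes.
Adeyemi and Okafor both have date the degree was conferred 2002-02-06, so the next rule applies.
Adeyemi and Okafor are each an endowed-chair holder, so the next rule applies.
Adeyemi and Okafor are each designated emeritus, so the next rule applies.
Among Adeyemi and Okafor, alphabetically by surname: Adeyemi before Okafor.
Full order: Johansson, Lund, Reyes, Adeyemi, Okafor.

Johansson, Lund, Reyes, Adeyemi, Okafor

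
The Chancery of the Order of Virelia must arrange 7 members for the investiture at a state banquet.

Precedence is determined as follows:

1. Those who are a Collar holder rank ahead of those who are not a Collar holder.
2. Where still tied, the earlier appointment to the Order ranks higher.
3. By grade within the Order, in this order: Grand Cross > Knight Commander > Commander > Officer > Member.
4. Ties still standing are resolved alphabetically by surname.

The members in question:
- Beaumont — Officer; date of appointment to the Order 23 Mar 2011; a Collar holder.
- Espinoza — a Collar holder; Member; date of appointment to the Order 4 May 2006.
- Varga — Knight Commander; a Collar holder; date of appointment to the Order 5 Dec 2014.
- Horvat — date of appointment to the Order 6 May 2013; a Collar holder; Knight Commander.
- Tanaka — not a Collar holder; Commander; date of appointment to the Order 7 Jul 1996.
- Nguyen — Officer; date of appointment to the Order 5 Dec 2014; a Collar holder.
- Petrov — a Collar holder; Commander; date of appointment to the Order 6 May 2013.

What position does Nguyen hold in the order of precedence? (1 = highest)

6

By the first rule: Espinoza, Beaumont, Horvat, Petrov, Varga and Nguyen (each a Collar holder); then Tanaka (not a Collar holder).
Among Espinoza, Beaumont, Horvat, Petrov, Varga and Nguyen, by date of appointment to the Order (earlier first): Espinoza (4 May 2006) before Beaumont (23 Mar 2011) before Horvat and Petrov (6 May 2013) before Varga and Nguyen (5 Dec 2014).
Among Horvat and Petrov, by grade within the Order: Horvat (Knight Commander) before Petrov (Commander).
Among Varga and Nguyen, by grade within the Order: Varga (Knight Commander) before Nguyen (Officer).
Order: Espinoza, Beaumont, Horvat, Petrov, Varga, Nguyen, Tanaka. So position 6.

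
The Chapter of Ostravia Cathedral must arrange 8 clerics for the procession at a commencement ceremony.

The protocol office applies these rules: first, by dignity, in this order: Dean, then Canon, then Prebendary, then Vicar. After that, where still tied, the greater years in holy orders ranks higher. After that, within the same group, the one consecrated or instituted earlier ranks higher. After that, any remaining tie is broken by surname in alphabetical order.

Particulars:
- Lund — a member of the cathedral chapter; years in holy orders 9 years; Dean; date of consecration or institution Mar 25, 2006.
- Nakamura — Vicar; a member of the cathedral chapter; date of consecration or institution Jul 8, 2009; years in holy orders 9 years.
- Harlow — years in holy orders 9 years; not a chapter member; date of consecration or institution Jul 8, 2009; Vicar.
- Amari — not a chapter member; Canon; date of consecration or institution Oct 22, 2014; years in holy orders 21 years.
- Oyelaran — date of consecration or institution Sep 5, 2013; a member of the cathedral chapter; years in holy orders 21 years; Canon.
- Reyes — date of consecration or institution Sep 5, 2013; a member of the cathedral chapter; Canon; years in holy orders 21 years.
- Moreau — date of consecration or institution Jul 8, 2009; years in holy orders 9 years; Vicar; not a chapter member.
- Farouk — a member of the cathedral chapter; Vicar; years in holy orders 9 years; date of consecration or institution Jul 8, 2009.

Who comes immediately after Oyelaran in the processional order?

By dignity: Lund (Dean); then Oyelaran, Reyes and Amari (Canon); then Farouk, Harlow, Moreau and Nakamura (Vicar).
Oyelaran, Reyes and Amari all have years in holy orders 21 years, so the next rule applies.
Among Oyelaran, Reyes and Amari, by date of consecration or institution (earlier first): Oyelaran and Reyes (Sep 5, 2013) before Amari (Oct 22, 2014).
Among Oyelaran and Reyes, alphabetically by surname: Oyelaran before Reyes.
Farouk, Harlow, Moreau and Nakamura all have years in holy orders 9 years, so the next rule applies.
Farouk, Harlow, Moreau and Nakamura all have date of consecration or institution Jul 8, 2009, so the next rule applies.
Among Farouk, Harlow, Moreau and Nakamura, alphabetically by surname: Farouk before Harlow before Moreau before Nakamura.
Order: Lund, Oyelaran, Reyes, Amari, Farouk, Harlow, Moreau, Nakamura.

Reyes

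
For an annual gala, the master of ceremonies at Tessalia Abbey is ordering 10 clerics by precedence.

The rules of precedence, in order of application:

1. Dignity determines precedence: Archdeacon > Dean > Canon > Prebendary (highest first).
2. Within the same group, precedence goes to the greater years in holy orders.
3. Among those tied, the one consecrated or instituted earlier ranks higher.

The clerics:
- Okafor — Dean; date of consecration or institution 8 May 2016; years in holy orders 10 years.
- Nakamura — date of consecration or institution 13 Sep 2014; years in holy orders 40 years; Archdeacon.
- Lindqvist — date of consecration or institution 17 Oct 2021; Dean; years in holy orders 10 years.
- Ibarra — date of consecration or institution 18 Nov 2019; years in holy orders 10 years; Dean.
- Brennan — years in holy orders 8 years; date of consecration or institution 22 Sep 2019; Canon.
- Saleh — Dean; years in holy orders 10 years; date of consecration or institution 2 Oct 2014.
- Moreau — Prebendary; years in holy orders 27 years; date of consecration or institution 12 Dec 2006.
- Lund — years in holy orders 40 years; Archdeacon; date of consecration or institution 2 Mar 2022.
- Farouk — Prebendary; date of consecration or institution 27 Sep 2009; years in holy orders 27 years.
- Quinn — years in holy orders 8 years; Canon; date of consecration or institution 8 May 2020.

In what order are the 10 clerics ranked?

By dignity: Nakamura and Lund (Archdeacon); then Saleh, Okafor, Ibarra and Lindqvist (Dean); then Brennan and Quinn (Canon); then Moreau and Farouk (Prebendary).
Nakamura and Lund both have years in holy orders 40 years, so the next rule applies.
Among Nakamura and Lund, by date of consecration or institution (earlier first): Nakamura (13 Sep 2014) before Lund (2 Mar 2022).
Saleh, Okafor, Ibarra and Lindqvist all have years in holy orders 10 years, so the next rule applies.
Among Saleh, Okafor, Ibarra and Lindqvist, by date of consecration or institution (earlier first): Saleh (2 Oct 2014) before Okafor (8 May 2016) before Ibarra (18 Nov 2019) before Lindqvist (17 Oct 2021).
Brennan and Quinn both have years in holy orders 8 years, so the next rule applies.
Among Brennan and Quinn, by date of consecration or institution (earlier first): Brennan (22 Sep 2019) before Quinn (8 May 2020).
Moreau and Farouk both have years in holy orders 27 years, so the next rule applies.
Among Moreau and Farouk, by date of consecration or institution (earlier first): Moreau (12 Dec 2006) before Farouk (27 Sep 2009).
Full order: Nakamura, Lund, Saleh, Okafor, Ibarra, Lindqvist, Brennan, Quinn, Moreau, Farouk.

Nakamura, Lund, Saleh, Okafor, Ibarra, Lindqvist, Brennan, Quinn, Moreau, Farouk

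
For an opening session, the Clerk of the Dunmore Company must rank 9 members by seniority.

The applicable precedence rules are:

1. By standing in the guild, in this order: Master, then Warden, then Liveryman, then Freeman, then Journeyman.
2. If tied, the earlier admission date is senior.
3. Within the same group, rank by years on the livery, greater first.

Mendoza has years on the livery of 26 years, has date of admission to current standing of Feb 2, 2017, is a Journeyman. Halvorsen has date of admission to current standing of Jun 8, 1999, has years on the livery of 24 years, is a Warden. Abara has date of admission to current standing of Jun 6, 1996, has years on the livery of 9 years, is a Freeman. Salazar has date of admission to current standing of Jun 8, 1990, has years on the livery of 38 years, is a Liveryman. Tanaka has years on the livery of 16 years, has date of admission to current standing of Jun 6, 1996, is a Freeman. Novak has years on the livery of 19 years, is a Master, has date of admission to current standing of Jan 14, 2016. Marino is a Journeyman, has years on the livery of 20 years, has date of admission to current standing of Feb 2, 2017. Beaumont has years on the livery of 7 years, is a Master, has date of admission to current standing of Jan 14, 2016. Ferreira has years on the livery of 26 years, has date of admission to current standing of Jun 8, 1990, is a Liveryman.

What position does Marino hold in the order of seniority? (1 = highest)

9

By standing in the guild: Novak and Beaumont (Master); then Halvorsen (Warden); then Salazar and Ferreira (Liveryman); then Tanaka and Abara (Freeman); then Mendoza and Marino (Journeyman).
Novak and Beaumont both have date of admission to current standing Jan 14, 2016, so the next rule applies.
Among Novak and Beaumont, by years on the livery (higher first): Novak (19 years) before Beaumont (7 years).
Salazar and Ferreira both have date of admission to current standing Jun 8, 1990, so the next rule applies.
Among Salazar and Ferreira, by years on the livery (higher first): Salazar (38 years) before Ferreira (26 years).
Tanaka and Abara both have date of admission to current standing Jun 6, 1996, so the next rule applies.
Among Tanaka and Abara, by years on the livery (higher first): Tanaka (16 years) before Abara (9 years).
Mendoza and Marino both have date of admission to current standing Feb 2, 2017, so the next rule applies.
Among Mendoza and Marino, by years on the livery (higher first): Mendoza (26 years) before Marino (20 years).
Order: Novak, Beaumont, Halvorsen, Salazar, Ferreira, Tanaka, Abara, Mendoza, Marino. So position 9.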